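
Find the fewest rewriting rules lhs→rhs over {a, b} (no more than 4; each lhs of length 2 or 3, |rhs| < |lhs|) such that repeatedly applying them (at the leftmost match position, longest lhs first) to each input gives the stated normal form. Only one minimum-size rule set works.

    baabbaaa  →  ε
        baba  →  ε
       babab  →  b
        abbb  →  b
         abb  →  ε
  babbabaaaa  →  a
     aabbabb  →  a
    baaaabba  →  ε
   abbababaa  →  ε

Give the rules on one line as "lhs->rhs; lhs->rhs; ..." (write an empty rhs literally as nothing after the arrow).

aa->; ba->a; bb->a

  | baabbaaa => aabbaaa => bbaaa => aaaa => aa => ε
  | baba => aba => aa => ε
  | babab => abab => aab => b
  | abbb => aab => b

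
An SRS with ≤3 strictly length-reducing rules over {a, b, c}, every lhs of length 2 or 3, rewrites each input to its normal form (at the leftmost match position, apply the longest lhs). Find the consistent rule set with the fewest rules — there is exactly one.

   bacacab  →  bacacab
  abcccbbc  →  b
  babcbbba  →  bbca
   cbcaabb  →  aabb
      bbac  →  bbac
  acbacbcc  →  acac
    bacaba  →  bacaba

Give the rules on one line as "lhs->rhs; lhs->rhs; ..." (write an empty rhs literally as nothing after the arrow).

  | bacacab
  | abcccbbc => bcccbbc => bcbbc => bcbc => bcc => b
  | babcbbba => bbcbbba => bbcbba => bbcba => bbca
  | cbcaabb => ccaabb => aabb

abc->bc; cb->c; cc->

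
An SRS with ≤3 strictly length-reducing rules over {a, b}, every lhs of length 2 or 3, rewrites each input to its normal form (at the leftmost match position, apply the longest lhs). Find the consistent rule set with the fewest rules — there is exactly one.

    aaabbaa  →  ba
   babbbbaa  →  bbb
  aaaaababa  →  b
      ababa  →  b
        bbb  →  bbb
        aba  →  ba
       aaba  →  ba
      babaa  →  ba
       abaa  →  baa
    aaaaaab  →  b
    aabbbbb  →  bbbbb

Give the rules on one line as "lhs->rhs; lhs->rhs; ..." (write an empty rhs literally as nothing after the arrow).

ab->b; bba->b

  | aaabbaa => aabbaa => abbaa => bbaa => ba
  | babbbbaa => bbbbbaa => bbbba => bbb
  | aaaaababa => aaaababa => aaababa => aababa => ababa => baba => bba => b
  | ababa => baba => bba => b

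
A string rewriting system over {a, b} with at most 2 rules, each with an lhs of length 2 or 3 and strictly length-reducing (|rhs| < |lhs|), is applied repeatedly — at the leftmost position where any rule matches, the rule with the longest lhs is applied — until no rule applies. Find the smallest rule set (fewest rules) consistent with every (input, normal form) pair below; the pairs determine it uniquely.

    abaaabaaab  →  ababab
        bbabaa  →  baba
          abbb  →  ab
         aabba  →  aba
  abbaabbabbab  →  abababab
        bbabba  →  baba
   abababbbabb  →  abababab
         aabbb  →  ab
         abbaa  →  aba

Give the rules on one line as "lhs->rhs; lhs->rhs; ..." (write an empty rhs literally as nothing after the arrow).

aa->a; bb->b

  | abaaabaaab => abaabaaab => ababaaab => ababaab => ababab
  | bbabaa => babaa => baba
  | abbb => abb => ab
  | aabba => abba => aba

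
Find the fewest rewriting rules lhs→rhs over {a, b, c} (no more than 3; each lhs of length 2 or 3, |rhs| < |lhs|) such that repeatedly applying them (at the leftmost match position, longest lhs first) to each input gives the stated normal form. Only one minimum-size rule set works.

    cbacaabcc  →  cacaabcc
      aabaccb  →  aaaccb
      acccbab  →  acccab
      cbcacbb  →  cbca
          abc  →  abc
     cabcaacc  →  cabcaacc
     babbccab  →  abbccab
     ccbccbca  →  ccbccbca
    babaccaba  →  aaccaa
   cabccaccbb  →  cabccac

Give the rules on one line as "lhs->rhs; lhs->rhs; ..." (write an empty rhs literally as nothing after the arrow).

ba->a; cbb->

  | cbacaabcc => cacaabcc
  | aabaccb => aaaccb
  | acccbab => acccab
  | cbcacbb => cbca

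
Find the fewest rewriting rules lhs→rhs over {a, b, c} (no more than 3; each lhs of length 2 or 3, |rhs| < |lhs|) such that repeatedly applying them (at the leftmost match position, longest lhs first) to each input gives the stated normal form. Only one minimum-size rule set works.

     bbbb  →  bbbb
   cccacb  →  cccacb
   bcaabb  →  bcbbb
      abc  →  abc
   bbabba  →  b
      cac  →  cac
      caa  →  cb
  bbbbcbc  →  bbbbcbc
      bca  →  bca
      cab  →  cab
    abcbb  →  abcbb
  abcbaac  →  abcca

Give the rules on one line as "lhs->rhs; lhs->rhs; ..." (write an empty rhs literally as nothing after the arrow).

  | bbbb
  | cccacb
  | bcaabb => bcbbb
  | abc

aa->b; aac->ca; ba->a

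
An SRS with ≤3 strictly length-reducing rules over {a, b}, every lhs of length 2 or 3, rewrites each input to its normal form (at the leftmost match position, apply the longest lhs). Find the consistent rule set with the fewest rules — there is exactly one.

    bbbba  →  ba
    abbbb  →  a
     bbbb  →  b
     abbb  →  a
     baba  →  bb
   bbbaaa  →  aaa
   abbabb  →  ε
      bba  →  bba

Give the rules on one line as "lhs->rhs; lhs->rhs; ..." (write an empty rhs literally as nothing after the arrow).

  | bbbba => ba
  | abbbb => abbb => abb => ab => a
  | bbbb => b
  | abbb => abb => ab => a

ab->a; aba->b; bbb->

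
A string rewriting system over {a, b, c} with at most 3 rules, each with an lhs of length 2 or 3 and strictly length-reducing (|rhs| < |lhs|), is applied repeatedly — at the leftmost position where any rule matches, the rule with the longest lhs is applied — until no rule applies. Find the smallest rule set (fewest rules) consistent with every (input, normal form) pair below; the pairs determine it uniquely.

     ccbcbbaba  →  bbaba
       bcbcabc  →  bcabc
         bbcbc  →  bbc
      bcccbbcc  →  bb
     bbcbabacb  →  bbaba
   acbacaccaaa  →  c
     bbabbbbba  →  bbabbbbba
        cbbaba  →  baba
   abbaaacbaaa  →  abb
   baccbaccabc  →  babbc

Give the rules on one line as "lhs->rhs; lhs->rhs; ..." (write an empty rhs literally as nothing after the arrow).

  | ccbcbbaba => bcbbaba => bbaba
  | bcbcabc => bcabc
  | bbcbc => bbc
  | bcccbbcc => bcbbcc => bbcc => bb

aa->; cb->; cc->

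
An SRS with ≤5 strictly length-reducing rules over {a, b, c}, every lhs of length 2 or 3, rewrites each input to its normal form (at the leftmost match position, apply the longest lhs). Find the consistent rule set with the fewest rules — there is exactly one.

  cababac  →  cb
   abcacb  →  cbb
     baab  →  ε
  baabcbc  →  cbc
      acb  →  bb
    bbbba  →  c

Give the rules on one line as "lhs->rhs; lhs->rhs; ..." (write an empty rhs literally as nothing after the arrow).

ab->; ac->b; ba->; bbb->c

  | cababac => cabac => cac => cb
  | abcacb => cacb => cbb
  | baab => ab => ε
  | baabcbc => abcbc => cbc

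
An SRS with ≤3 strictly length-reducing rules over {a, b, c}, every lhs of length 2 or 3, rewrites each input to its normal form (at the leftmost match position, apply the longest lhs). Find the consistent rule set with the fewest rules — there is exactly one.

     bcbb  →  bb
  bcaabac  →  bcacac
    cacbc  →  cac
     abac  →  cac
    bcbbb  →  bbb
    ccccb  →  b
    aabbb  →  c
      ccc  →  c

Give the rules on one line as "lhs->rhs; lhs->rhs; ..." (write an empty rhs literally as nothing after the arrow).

  | bcbb => bb
  | bcaabac => bcacac
  | cacbc => cac
  | abac => cac

ab->c; cb->; cc->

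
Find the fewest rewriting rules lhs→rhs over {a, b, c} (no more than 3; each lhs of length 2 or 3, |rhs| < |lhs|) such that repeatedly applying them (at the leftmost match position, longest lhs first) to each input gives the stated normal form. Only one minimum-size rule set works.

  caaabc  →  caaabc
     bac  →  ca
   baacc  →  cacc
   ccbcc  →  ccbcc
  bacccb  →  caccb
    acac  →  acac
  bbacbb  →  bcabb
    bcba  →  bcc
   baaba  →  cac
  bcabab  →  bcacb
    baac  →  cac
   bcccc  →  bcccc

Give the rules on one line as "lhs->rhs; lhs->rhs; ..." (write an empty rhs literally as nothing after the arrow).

ba->c; bac->ca

  | caaabc
  | bac => ca
  | baacc => cacc
  | ccbcc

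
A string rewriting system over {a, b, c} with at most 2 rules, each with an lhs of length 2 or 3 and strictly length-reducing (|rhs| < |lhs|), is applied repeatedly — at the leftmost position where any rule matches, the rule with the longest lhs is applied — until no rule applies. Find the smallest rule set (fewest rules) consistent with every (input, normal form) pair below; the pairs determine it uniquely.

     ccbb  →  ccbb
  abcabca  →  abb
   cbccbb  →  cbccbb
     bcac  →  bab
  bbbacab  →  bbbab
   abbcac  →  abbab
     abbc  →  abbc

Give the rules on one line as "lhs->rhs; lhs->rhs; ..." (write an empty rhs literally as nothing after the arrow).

ca->; cac->ab

  | ccbb
  | abcabca => abbca => abb
  | cbccbb
  | bcac => bab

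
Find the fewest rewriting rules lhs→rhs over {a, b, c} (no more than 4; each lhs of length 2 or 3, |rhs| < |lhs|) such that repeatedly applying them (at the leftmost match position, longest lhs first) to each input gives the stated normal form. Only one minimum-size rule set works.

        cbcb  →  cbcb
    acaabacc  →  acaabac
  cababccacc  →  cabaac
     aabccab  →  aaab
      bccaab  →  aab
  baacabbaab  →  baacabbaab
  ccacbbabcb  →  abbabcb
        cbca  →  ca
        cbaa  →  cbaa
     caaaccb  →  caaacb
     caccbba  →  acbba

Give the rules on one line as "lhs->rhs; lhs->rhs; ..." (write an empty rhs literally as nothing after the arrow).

bca->a; cac->a; cc->c

  | cbcb
  | acaabacc => acaabac
  | cababccacc => cababcacc => cabaacc => cabaac
  | aabccab => aabcab => aaab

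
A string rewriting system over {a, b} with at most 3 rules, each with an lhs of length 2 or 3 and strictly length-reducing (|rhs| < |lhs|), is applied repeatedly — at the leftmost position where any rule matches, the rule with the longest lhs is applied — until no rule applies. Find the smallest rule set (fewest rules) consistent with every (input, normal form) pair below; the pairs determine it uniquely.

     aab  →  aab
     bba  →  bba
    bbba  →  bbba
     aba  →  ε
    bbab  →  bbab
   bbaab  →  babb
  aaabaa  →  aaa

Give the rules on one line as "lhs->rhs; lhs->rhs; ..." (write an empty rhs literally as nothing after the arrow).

  | aab
  | bba
  | bbba
  | aba => ε

aba->; baa->ab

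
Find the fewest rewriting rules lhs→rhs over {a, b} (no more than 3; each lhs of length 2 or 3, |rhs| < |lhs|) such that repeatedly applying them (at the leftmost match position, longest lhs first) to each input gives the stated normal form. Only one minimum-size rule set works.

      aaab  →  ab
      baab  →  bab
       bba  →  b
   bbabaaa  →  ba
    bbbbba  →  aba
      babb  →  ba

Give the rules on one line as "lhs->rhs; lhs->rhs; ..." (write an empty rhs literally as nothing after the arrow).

aa->a; bb->a; bba->b

  | aaab => aab => ab
  | baab => bab
  | bba => b
  | bbabaaa => bbaaa => baa => ba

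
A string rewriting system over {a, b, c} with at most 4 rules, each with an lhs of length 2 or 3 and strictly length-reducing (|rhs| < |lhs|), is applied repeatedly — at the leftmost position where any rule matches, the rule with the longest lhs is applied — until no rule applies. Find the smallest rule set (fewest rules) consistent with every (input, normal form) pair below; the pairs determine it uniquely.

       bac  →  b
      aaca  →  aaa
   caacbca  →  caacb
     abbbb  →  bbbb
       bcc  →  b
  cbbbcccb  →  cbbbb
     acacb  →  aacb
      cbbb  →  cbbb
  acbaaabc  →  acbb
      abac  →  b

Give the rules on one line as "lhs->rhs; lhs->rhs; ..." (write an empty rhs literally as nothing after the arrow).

  | bac => bc => b
  | aaca => aaa
  | caacbca => caacba => caacb
  | abbbb => bbbb

ab->b; aca->aa; ba->b; bc->b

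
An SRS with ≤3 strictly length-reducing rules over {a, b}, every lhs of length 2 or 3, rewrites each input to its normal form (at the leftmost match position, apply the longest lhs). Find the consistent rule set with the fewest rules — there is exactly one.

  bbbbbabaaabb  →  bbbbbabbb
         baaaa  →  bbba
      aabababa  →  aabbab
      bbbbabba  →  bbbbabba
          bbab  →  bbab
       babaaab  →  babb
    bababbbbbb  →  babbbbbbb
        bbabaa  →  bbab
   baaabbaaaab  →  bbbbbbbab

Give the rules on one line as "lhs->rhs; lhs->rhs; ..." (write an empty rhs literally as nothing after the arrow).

aaa->bb; aba->ab

  | bbbbbabaaabb => bbbbbabaabb => bbbbbababb => bbbbbabbb
  | baaaa => bbba
  | aabababa => aabbaba => aabbab
  | bbbbabba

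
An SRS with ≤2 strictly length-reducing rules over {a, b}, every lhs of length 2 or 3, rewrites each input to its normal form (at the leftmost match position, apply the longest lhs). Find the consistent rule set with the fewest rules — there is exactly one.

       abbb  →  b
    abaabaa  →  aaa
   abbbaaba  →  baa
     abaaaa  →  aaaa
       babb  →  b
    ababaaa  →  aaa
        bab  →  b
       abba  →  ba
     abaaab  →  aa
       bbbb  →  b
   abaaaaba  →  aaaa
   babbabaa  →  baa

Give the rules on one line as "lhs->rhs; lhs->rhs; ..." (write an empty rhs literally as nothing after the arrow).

ab->; bb->b

  | abbb => bb => b
  | abaabaa => aabaa => aaa
  | abbbaaba => bbaaba => baaba => baa
  | abaaaa => aaaa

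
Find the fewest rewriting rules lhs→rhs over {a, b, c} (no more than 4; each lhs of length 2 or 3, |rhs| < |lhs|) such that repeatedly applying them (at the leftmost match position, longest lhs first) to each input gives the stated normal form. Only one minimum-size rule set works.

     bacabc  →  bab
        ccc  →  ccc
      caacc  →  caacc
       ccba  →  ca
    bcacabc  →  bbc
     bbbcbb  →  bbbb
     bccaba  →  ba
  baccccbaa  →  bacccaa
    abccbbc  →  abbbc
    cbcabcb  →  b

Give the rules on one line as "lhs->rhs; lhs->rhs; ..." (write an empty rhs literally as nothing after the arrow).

  | bacabc => babc => bab
  | ccc
  | caacc
  | ccba => ca

abc->ab; cab->b; cb->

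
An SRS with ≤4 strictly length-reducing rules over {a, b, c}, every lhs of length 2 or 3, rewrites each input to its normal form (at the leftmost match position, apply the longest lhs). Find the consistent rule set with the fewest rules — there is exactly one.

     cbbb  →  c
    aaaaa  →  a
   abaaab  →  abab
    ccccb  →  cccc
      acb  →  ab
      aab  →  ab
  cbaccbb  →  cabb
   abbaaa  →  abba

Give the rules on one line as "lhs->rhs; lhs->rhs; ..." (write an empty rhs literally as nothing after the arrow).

  | cbbb => cbb => cb => c
  | aaaaa => aaaa => aaa => aa => a
  | abaaab => abaab => abab
  | ccccb => cccc

aa->a; ac->a; cb->c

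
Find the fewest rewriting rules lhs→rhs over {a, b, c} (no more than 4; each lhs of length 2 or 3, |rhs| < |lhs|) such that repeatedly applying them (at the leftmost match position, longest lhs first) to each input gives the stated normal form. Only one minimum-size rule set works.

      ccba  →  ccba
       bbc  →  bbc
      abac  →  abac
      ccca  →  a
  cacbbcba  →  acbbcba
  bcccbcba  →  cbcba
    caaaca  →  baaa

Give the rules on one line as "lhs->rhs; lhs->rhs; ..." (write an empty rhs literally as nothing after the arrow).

  | ccba
  | bbc
  | abac
  | ccca => cca => ca => a

bcc->; ca->a; caa->ba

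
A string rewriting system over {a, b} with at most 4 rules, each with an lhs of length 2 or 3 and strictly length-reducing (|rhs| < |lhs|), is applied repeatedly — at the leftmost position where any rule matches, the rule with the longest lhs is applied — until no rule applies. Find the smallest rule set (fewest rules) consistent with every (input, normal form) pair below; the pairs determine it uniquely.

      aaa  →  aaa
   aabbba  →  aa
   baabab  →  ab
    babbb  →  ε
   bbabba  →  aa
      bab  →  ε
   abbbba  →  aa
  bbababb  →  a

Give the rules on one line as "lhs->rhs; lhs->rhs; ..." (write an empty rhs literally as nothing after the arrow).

aba->a; ba->b; bb->

  | aaa
  | aabbba => aaba => aa
  | baabab => babab => bbab => ab
  | babbb => bbbb => bb => ε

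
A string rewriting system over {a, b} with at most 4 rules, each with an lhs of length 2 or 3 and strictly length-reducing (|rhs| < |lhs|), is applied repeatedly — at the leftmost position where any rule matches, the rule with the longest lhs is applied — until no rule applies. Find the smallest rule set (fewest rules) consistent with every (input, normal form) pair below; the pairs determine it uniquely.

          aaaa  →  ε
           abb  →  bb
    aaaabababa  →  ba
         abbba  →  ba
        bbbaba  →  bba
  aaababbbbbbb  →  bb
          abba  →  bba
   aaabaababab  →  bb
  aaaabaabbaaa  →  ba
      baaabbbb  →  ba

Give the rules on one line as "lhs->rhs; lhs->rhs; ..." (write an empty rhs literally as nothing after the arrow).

  | aaaa => aa => ε
  | abb => bb
  | aaaabababa => aabababa => bababa => bbaba => bbba => baa => ba
  | abbba => bbba => baa => ba

aa->; ab->b; baa->ba; bbb->ba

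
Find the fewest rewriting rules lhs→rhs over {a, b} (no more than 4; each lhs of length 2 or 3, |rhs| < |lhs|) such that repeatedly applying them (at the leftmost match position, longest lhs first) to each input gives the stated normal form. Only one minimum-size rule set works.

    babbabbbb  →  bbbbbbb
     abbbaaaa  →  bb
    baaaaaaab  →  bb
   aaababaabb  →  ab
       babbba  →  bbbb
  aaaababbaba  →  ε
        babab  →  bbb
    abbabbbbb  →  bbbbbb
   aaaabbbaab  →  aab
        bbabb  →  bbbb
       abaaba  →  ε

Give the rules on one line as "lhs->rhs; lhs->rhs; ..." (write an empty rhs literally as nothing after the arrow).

  | babbabbbb => bbbabbbb => bbbbbbb
  | abbbaaaa => bbaaaa => bbaaa => bbaa => bba => bb
  | baaaaaaab => baaaaaab => baaaaab => baaaab => baaab => baab => bab => bb
  | aaababaabb => aabaabb => aabb => ab

aba->; abb->b; ba->b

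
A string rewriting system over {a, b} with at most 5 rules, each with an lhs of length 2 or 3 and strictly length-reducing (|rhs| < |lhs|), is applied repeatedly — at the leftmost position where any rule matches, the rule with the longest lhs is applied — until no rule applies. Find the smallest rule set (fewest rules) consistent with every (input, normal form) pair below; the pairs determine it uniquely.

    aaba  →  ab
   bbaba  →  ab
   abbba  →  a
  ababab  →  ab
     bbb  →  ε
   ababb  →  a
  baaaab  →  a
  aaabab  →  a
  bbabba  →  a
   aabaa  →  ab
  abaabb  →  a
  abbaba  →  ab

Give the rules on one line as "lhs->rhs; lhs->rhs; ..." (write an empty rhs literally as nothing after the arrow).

  | aaba => aba => ab
  | bbaba => aaba => aba => ab
  | abbba => aa => a
  | ababab => abbab => aaab => aab => ab

aa->a; ba->b; bb->a; bbb->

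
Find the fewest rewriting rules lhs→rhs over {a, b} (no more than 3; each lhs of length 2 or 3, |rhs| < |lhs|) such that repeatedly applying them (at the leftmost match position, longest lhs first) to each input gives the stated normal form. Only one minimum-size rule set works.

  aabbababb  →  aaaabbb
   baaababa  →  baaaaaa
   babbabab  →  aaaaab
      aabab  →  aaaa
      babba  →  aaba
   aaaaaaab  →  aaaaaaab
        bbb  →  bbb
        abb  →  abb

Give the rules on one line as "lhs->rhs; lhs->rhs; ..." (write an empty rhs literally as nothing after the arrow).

  | aabbababb => aaabbabb => aaaabbb
  | baaababa => baaaaaa
  | babbabab => aababab => aaaaab
  | aabab => aaaa

bab->aa; bba->ab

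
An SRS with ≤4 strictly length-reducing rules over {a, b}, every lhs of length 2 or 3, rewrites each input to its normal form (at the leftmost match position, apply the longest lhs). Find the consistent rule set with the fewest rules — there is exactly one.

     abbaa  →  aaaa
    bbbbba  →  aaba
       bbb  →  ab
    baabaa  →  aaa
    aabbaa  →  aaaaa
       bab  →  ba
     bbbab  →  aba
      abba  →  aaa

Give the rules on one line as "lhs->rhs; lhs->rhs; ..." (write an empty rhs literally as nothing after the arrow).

  | abbaa => aaaa
  | bbbbba => abbba => aaba
  | bbb => ab
  | baabaa => bbaa => aaa

baa->b; bab->ba; bb->a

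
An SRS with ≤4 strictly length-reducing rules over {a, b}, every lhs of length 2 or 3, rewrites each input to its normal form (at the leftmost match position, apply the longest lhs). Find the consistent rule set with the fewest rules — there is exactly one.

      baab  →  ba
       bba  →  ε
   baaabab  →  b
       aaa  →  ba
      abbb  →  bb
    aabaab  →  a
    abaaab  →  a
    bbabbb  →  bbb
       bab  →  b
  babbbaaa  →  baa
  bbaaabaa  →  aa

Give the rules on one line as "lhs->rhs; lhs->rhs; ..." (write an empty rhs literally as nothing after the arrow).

aaa->ba; ab->; aba->; bba->

  | baab => ba
  | bba => ε
  | baaabab => bbabab => bab => b
  | aaa => ba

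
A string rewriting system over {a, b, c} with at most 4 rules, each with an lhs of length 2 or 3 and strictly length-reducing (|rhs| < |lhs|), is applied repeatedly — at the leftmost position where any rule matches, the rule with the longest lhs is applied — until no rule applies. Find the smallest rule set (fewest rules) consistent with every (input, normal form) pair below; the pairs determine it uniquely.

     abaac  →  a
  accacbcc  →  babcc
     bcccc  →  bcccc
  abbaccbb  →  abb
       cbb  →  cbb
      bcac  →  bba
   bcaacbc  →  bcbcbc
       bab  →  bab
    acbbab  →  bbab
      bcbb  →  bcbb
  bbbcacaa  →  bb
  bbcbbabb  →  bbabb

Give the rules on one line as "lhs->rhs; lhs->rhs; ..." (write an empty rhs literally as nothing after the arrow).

aa->b; ac->; bbc->; cac->ba

  | abaac => abbc => a
  | accacbcc => cacbcc => babcc
  | bcccc
  | abbaccbb => abbcbb => abb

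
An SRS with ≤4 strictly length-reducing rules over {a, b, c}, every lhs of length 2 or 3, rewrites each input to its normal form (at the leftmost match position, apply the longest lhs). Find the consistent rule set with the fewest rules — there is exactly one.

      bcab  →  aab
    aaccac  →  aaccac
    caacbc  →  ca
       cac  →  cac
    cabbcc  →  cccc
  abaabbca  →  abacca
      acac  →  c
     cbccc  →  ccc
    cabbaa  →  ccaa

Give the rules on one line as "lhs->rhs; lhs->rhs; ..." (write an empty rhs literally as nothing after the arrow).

  | bcab => aab
  | aaccac
  | caacbc => caaca => ca
  | cac

abb->c; aca->; bc->a; bcc->c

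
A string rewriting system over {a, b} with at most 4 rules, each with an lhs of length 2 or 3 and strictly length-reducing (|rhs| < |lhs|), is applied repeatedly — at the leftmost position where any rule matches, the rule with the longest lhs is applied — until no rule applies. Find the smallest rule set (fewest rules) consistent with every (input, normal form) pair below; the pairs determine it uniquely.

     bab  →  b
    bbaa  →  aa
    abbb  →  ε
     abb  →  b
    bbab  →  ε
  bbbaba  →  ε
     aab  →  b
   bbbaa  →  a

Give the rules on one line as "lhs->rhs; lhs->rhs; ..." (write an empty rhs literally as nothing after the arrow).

  | bab => b
  | bbaa => aa
  | abbb => bb => ε
  | abb => b

aab->b; ab->; ba->; bb->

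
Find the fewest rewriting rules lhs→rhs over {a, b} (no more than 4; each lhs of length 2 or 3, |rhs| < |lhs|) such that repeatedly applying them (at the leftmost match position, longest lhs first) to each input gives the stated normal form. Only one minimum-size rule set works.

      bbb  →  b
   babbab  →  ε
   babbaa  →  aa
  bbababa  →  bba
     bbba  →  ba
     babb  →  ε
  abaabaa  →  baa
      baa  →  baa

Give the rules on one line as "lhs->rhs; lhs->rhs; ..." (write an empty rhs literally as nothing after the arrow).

aab->b; ab->; bab->a; bbb->b

  | bbb => b
  | babbab => abab => ab => ε
  | babbaa => abaa => aa
  | bbababa => baaba => bba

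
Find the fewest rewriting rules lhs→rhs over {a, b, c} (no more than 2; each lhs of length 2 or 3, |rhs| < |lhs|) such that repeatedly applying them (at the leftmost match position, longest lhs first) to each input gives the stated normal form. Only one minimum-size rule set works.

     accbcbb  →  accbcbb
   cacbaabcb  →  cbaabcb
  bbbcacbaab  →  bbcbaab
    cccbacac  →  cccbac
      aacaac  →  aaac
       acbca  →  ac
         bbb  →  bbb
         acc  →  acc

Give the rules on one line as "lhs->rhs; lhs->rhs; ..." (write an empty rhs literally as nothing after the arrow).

bca->; ca->

  | accbcbb
  | cacbaabcb => cbaabcb
  | bbbcacbaab => bbcbaab
  | cccbacac => cccbac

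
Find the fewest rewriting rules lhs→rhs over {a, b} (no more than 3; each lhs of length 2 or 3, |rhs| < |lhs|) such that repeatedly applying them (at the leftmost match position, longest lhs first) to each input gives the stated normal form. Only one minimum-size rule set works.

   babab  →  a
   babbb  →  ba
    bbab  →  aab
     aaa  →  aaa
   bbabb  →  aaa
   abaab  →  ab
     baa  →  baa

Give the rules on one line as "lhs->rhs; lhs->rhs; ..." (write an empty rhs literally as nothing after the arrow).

  | babab => bb => a
  | babbb => ba
  | bbab => aab
  | aaa

aba->; bb->a; bbb->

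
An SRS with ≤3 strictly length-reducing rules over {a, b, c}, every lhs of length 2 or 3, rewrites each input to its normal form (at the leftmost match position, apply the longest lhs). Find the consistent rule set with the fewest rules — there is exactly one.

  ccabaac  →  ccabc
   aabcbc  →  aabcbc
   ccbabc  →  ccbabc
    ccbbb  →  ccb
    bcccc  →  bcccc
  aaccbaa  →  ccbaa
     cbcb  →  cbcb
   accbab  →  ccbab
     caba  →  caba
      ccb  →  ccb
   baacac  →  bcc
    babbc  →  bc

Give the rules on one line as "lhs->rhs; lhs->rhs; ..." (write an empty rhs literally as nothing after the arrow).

  | ccabaac => ccabac => ccabc
  | aabcbc
  | ccbabc
  | ccbbb => ccb

ac->c; bb->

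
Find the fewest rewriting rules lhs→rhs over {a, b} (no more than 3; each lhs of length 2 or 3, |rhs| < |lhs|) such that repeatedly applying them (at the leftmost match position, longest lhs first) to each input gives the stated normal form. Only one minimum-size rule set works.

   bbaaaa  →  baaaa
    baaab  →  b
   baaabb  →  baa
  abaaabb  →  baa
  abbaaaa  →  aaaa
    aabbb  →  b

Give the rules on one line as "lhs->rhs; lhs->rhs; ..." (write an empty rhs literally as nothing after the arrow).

ab->b; abb->; bb->b

  | bbaaaa => baaaa
  | baaab => baab => bab => bb => b
  | baaabb => baa
  | abaaabb => baaabb => baa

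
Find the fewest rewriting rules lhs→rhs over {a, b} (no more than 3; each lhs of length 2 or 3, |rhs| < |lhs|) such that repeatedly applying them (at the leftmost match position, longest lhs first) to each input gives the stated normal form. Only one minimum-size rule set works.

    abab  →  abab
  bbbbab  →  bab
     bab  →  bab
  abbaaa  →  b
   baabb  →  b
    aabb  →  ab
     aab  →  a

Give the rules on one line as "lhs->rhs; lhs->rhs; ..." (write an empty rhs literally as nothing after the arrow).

aa->b; bb->a

  | abab
  | bbbbab => abbab => aaab => bab
  | bab
  | abbaaa => aaaaa => baaa => bba => aa => b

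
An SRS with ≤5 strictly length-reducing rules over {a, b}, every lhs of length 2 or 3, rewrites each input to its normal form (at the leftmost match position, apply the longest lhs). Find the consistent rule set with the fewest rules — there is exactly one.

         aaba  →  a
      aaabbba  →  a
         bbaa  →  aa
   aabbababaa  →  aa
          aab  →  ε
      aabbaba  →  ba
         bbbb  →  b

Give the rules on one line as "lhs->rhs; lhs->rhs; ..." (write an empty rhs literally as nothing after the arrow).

  | aaba => a
  | aaabbba => abba => aba => a
  | bbaa => baa => aa
  | aabbababaa => bababaa => babaa => baa => aa

aab->; aba->a; baa->aa; bb->b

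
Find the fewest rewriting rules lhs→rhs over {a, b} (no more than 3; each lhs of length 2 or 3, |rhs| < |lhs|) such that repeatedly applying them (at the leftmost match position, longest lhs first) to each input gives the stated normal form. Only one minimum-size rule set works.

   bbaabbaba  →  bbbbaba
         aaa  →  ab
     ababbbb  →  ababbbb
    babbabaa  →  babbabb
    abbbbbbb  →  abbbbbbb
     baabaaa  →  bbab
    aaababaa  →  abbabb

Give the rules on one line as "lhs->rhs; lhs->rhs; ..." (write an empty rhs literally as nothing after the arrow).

  | bbaabbaba => bbbbaba
  | aaa => ab
  | ababbbb
  | babbabaa => babbabb

aa->b; aaa->ab; aab->b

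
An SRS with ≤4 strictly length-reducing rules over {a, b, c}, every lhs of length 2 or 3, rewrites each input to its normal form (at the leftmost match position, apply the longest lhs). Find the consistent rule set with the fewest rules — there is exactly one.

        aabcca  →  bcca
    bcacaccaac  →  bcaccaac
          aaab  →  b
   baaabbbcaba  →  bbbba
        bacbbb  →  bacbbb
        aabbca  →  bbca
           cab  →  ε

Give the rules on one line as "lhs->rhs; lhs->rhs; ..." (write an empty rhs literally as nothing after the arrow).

ab->b; aca->a; cab->

  | aabcca => abcca => bcca
  | bcacaccaac => bcaccaac
  | aaab => aab => ab => b
  | baaabbbcaba => baabbbcaba => babbbcaba => bbbbcaba => bbbba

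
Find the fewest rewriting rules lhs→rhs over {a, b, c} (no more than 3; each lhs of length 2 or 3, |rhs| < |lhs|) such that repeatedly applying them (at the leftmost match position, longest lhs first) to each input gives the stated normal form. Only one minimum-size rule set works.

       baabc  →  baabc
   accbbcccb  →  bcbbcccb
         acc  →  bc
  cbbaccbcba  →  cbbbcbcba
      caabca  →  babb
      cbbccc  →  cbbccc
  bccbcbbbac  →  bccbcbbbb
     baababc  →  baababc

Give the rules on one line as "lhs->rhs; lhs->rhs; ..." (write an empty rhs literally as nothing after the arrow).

ac->b; ca->b

  | baabc
  | accbbcccb => bcbbcccb
  | acc => bc
  | cbbaccbcba => cbbbcbcba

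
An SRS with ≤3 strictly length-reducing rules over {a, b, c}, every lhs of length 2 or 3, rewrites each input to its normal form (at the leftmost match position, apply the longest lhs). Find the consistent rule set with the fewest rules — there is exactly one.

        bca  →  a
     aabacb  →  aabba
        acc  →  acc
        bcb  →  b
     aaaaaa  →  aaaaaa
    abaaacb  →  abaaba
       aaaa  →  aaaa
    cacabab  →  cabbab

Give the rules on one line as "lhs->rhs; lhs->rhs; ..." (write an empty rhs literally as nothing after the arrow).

  | bca => a
  | aabacb => aabba
  | acc
  | bcb => b

aca->ab; acb->ba; bc->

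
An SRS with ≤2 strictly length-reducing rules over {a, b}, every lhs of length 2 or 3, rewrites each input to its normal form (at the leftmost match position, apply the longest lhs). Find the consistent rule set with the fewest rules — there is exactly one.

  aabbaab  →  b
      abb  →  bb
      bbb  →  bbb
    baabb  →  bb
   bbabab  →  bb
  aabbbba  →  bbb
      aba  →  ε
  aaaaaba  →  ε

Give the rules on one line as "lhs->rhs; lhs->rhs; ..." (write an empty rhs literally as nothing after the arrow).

ab->b; ba->

  | aabbaab => abbaab => bbaab => bab => b
  | abb => bb
  | bbb
  | baabb => abb => bb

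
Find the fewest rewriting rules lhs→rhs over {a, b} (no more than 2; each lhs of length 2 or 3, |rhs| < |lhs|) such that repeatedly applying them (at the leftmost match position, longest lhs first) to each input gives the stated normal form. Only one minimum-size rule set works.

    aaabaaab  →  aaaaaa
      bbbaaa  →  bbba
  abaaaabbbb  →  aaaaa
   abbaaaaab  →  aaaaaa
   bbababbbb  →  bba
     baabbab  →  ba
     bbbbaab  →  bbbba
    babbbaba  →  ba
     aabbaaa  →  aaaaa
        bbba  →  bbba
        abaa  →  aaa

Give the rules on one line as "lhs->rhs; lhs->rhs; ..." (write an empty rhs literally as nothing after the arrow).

ab->a; baa->ba

  | aaabaaab => aaaaaab => aaaaaa
  | bbbaaa => bbbaa => bbba
  | abaaaabbbb => aaaaabbbb => aaaaabbb => aaaaabb => aaaaab => aaaaa
  | abbaaaaab => abaaaaab => aaaaaab => aaaaaa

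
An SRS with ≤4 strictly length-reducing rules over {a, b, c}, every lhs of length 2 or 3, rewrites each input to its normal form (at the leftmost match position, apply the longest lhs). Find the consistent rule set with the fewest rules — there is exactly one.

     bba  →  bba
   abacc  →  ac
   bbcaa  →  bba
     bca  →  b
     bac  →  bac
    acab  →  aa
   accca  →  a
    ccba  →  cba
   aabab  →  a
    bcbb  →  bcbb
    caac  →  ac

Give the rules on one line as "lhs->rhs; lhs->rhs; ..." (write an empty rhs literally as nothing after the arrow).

ab->; ca->; cab->a; cc->c

  | bba
  | abacc => acc => ac
  | bbcaa => bba
  | bca => b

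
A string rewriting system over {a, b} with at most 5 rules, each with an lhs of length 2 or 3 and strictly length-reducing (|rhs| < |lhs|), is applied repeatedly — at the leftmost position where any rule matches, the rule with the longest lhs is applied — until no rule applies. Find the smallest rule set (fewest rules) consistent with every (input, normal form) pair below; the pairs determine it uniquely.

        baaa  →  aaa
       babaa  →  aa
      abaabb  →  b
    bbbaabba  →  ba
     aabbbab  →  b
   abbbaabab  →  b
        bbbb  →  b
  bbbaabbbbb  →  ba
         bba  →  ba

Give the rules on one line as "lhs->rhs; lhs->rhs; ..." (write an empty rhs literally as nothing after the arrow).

ab->b; baa->aa; bb->b; bbb->ba

  | baaa => aaa
  | babaa => bbaa => baa => aa
  | abaabb => baabb => aabb => abb => bb => b
  | bbbaabba => baaabba => aaabba => aabba => abba => bba => ba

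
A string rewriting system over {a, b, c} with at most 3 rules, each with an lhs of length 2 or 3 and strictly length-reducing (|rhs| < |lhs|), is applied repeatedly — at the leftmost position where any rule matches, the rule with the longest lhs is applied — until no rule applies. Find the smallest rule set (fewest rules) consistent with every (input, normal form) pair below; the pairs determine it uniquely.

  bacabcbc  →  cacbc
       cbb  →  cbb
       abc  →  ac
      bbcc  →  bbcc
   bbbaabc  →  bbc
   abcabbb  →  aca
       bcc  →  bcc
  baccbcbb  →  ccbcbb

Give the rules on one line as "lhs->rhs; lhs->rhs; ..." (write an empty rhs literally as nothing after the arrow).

  | bacabcbc => cabcbc => cacbc
  | cbb
  | abc => ac
  | bbcc

ab->a; ba->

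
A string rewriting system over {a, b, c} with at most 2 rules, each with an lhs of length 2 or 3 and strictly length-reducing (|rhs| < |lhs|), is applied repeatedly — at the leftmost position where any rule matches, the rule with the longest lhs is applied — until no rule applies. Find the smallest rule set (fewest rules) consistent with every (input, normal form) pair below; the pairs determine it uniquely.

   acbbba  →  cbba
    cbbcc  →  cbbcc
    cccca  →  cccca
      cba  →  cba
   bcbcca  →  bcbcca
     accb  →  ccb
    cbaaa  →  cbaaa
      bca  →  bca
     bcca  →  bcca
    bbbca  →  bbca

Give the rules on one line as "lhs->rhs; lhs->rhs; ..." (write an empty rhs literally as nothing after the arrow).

ac->c; bbb->bb

  | acbbba => cbbba => cbba
  | cbbcc
  | cccca
  | cba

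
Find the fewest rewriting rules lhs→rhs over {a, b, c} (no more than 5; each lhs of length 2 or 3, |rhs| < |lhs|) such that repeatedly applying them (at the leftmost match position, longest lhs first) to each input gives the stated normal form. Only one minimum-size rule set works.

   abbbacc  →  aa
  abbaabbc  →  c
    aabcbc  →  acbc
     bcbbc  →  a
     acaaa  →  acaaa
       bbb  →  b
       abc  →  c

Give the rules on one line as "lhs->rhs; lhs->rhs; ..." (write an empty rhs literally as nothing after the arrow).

  | abbbacc => bbacc => acc => aa
  | abbaabbc => baabbc => aabbc => abc => c
  | aabcbc => acbc
  | bcbbc => bcc => ba => a

ab->; ba->a; bb->; cc->a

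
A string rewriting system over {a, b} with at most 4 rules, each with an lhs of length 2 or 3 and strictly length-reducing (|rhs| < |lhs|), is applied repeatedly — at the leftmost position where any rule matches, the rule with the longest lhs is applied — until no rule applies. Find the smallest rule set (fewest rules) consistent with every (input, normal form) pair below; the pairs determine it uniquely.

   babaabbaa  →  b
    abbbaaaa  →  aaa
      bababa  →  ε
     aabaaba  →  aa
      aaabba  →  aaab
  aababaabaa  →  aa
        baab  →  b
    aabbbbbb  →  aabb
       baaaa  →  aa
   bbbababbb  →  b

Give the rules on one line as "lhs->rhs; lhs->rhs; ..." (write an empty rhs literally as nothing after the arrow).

  | babaabbaa => baabbaa => bbaa => b
  | abbbaaaa => abaaaa => aaa
  | bababa => baba => ba => ε
  | aabaaba => aaba => aa

ba->; baa->; bbb->b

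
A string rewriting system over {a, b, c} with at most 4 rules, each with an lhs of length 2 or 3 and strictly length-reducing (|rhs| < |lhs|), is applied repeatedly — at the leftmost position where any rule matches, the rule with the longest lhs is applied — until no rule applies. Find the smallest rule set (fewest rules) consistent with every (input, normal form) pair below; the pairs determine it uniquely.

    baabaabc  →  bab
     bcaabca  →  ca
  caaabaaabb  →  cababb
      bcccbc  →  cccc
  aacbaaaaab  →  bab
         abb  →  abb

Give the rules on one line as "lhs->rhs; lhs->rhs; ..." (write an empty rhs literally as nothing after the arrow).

  | baabaabc => babaabc => bababc => babac => bab
  | bcaabca => caabca => cabca => caca => ca
  | caaabaaabb => caabaaabb => cabaaabb => cabaabb => cababb
  | bcccbc => cccbc => cccc

aa->a; ac->; bc->c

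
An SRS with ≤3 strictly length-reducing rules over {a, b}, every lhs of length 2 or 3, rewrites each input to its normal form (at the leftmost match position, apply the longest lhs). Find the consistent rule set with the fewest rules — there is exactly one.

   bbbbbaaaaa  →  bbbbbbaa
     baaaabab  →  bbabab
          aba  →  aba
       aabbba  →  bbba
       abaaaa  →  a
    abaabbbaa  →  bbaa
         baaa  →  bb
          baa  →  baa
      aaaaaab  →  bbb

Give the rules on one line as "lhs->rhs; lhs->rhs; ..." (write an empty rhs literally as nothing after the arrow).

  | bbbbbaaaaa => bbbbbbaa
  | baaaabab => bbabab
  | aba
  | aabbba => bbba

aaa->b; aab->b; abb->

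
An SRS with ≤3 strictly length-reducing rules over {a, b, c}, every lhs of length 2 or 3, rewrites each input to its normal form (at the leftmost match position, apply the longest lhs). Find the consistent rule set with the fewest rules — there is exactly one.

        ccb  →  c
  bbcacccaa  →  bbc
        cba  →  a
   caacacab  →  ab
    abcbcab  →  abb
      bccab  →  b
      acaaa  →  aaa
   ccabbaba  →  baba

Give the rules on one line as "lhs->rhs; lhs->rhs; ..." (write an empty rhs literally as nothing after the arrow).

  | ccb => c
  | bbcacccaa => bbcccaa => bbcca => bbc
  | cba => a
  | caacacab => acacab => acab => ab

ca->; cb->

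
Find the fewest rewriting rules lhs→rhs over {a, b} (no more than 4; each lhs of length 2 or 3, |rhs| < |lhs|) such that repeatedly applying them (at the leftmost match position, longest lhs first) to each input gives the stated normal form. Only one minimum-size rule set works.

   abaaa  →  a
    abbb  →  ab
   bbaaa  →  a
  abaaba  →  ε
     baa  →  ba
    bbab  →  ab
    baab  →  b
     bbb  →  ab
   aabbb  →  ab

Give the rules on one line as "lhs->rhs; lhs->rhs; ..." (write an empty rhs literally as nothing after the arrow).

aa->a; aba->; bab->b; bb->a

  | abaaa => aa => a
  | abbb => aab => ab
  | bbaaa => aaaa => aaa => aa => a
  | abaaba => aba => ε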